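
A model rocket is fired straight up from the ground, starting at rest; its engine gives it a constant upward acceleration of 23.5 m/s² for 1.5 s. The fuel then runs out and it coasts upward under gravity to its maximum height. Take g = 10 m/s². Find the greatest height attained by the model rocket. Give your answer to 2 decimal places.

Phase 1 (powered ascent): v₀ = 0 m/s, a = 23.5 m/s².
v = v₀ + at = 0 + (23.5)(1.5) = 35.2 m/s
Δx = v₀t + ½at² = 0·1.5 + 0.5·23.5·1.5² = 26.4 m

Phase 2 (coasting upward): v₀ = 35.2 m/s, a = -10 m/s².
v = v₀ + at → t = (0 − 35.2) / -10 = 3.52 s
v² = v₀² + 2aΔx → Δx = (0² − 35.2²)/(2·-10) = 62.1 m
Maximum height = 26.4 + 62.1 = 88.6 m

88.57 m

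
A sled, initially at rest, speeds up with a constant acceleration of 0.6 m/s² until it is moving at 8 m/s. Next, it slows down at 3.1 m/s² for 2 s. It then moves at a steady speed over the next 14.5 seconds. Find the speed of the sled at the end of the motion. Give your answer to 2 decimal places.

Phase 1 (accelerating): v₀ = 0 m/s, a = 0.6 m/s².
v = v₀ + at → t = (8 − 0) / 0.6 = 13.3 s
v² = v₀² + 2aΔx → Δx = (8² − 0²)/(2·0.6) = 53.3 m

Phase 2 (decelerating): v₀ = 8.00 m/s, a = -3.1 m/s².
v = v₀ + at = 8.00 + (-3.1)(2) = 1.80 m/s
Δx = v₀t + ½at² = 8.00·2 + 0.5·-3.1·2² = 9.80 m

Phase 3 (constant speed): v₀ = 1.80 m/s, a = 0 m/s².
v = v₀ + at = 1.80 + (0)(14.5) = 1.80 m/s
Δx = v₀t + ½at² = 1.80·14.5 + 0.5·0·14.5² = 26.1 m
Final speed = 1.80 m/s

1.80 m/s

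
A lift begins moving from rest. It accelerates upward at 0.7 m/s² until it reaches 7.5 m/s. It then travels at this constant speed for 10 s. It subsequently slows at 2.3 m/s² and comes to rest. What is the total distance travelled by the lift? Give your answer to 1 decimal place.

127.4 m

Phase 1 (accelerating): v₀ = 0 m/s, a = 0.7 m/s².
v = v₀ + at → t = (7.5 − 0) / 0.7 = 10.7 s
v² = v₀² + 2aΔx → Δx = (7.5² − 0²)/(2·0.7) = 40.2 m

Phase 2 (constant speed): v₀ = 7.50 m/s, a = 0 m/s².
v = v₀ + at = 7.50 + (0)(10) = 7.50 m/s
Δx = v₀t + ½at² = 7.50·10 + 0.5·0·10² = 75.0 m

Phase 3 (decelerating): v₀ = 7.50 m/s, a = -2.3 m/s².
v = v₀ + at → t = (0 − 7.50) / -2.3 = 3.26 s
v² = v₀² + 2aΔx → Δx = (0² − 7.50²)/(2·-2.3) = 12.2 m
Total distance = 40.2 + 75.0 + 12.2 = 127 m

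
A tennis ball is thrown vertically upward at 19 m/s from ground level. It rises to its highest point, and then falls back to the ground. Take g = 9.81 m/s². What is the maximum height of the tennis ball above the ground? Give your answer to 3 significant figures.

Phase 1 (rising): v₀ = 19.0 m/s, a = -9.81 m/s².
v = v₀ + at → t = (0 − 19.0) / -9.81 = 1.94 s
v² = v₀² + 2aΔx → Δx = (0² − 19.0²)/(2·-9.81) = 18.4 m
Maximum height = 18.4 m

18.4 m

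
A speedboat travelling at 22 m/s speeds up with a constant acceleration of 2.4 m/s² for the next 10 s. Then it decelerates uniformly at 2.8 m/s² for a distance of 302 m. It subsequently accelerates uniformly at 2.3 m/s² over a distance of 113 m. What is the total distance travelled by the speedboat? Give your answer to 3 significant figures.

Phase 1 (accelerating): v₀ = 22.0 m/s, a = 2.4 m/s².
v = v₀ + at = 22.0 + (2.4)(10) = 46.0 m/s
Δx = v₀t + ½at² = 22.0·10 + 0.5·2.4·10² = 340 m

Phase 2 (decelerating): v₀ = 46.0 m/s, a = -2.8 m/s².
v² = v₀² + 2aΔx = 46.0² + 2·-2.8·302 = 425 → v = 20.6 m/s
t = (v − v₀)/a = (20.6 − 46.0)/-2.8 = 9.07 s

Phase 3 (accelerating): v₀ = 20.6 m/s, a = 2.3 m/s².
v² = v₀² + 2aΔx = 20.6² + 2·2.3·113 = 945 → v = 30.7 m/s
t = (v − v₀)/a = (30.7 − 20.6)/2.3 = 4.40 s
Total distance = 340 + 302 + 113 = 755 m

755 m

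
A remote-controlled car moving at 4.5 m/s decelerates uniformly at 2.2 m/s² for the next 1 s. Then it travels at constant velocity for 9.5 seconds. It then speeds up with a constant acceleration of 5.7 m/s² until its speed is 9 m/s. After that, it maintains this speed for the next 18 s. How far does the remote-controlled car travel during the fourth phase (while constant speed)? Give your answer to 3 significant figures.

Phase 1 (decelerating): v₀ = 4.50 m/s, a = -2.2 m/s².
v = v₀ + at = 4.50 + (-2.2)(1) = 2.30 m/s
Δx = v₀t + ½at² = 4.50·1 + 0.5·-2.2·1² = 3.40 m

Phase 2 (constant speed): v₀ = 2.30 m/s, a = 0 m/s².
v = v₀ + at = 2.30 + (0)(9.5) = 2.30 m/s
Δx = v₀t + ½at² = 2.30·9.5 + 0.5·0·9.5² = 21.8 m

Phase 3 (accelerating): v₀ = 2.30 m/s, a = 5.7 m/s².
v = v₀ + at → t = (9 − 2.30) / 5.7 = 1.18 s
v² = v₀² + 2aΔx → Δx = (9² − 2.30²)/(2·5.7) = 6.64 m

Phase 4 (constant speed): v₀ = 9.00 m/s, a = 0 m/s².
v = v₀ + at = 9.00 + (0)(18) = 9.00 m/s
Δx = v₀t + ½at² = 9.00·18 + 0.5·0·18² = 162 m
Distance in phase 4 = 162 m

162 m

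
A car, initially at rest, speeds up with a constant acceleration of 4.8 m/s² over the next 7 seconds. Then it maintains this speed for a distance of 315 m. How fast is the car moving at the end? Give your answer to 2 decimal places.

Phase 1 (accelerating): v₀ = 0 m/s, a = 4.8 m/s².
v = v₀ + at = 0 + (4.8)(7) = 33.6 m/s
Δx = v₀t + ½at² = 0·7 + 0.5·4.8·7² = 118 m

Phase 2 (constant speed): v₀ = 33.6 m/s, a = 0 m/s².
Constant speed: t = d/v = 315/33.6 = 9.38 s
Final speed = 33.6 m/s

33.60 m/s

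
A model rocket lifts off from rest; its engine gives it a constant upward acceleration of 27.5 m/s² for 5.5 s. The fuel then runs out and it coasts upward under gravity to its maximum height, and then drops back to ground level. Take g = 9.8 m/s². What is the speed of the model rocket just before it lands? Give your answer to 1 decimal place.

Phase 1 (powered ascent): v₀ = 0 m/s, a = 27.5 m/s².
v = v₀ + at = 0 + (27.5)(5.5) = 151 m/s
Δx = v₀t + ½at² = 0·5.5 + 0.5·27.5·5.5² = 416 m

Phase 2 (coasting upward): v₀ = 151 m/s, a = -9.8 m/s².
v = v₀ + at → t = (0 − 151) / -9.8 = 15.4 s
v² = v₀² + 2aΔx → Δx = (0² − 151²)/(2·-9.8) = 1170 m

Phase 3 (free fall): v₀ = 0 m/s, a = -9.8 m/s².
Falls 1580 m from rest: t = √(2·1580/9.8) = 18.0 s; v = g·t = 176 m/s.
Impact speed = 176 m/s

176.2 m/s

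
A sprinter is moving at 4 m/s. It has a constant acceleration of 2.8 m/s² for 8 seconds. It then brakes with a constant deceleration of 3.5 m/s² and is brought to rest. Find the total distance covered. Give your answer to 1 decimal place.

Phase 1 (accelerating): v₀ = 4.00 m/s, a = 2.8 m/s².
v = v₀ + at = 4.00 + (2.8)(8) = 26.4 m/s
Δx = v₀t + ½at² = 4.00·8 + 0.5·2.8·8² = 122 m

Phase 2 (decelerating): v₀ = 26.4 m/s, a = -3.5 m/s².
v = v₀ + at → t = (0 − 26.4) / -3.5 = 7.54 s
v² = v₀² + 2aΔx → Δx = (0² − 26.4²)/(2·-3.5) = 99.6 m
Total distance = 122 + 99.6 = 221 m

221.2 m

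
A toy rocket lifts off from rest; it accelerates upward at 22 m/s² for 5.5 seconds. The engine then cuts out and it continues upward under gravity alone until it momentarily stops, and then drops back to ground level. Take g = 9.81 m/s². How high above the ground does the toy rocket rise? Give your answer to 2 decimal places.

Phase 1 (powered ascent): v₀ = 0 m/s, a = 22 m/s².
v = v₀ + at = 0 + (22)(5.5) = 121 m/s
Δx = v₀t + ½at² = 0·5.5 + 0.5·22·5.5² = 333 m

Phase 2 (coasting upward): v₀ = 121 m/s, a = -9.81 m/s².
v = v₀ + at → t = (0 − 121) / -9.81 = 12.3 s
v² = v₀² + 2aΔx → Δx = (0² − 121²)/(2·-9.81) = 746 m
Maximum height = 333 + 746 = 1080 m

1078.98 m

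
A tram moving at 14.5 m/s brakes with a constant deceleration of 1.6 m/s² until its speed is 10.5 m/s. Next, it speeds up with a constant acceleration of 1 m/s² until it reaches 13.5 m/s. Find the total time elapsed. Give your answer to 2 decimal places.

Phase 1 (decelerating): v₀ = 14.5 m/s, a = -1.6 m/s².
v = v₀ + at → t = (10.5 − 14.5) / -1.6 = 2.50 s
v² = v₀² + 2aΔx → Δx = (10.5² − 14.5²)/(2·-1.6) = 31.2 m

Phase 2 (accelerating): v₀ = 10.5 m/s, a = 1 m/s².
v = v₀ + at → t = (13.5 − 10.5) / 1 = 3.00 s
v² = v₀² + 2aΔx → Δx = (13.5² − 10.5²)/(2·1) = 36.0 m
Total time = 2.50 + 3.00 = 5.50 s

5.50 s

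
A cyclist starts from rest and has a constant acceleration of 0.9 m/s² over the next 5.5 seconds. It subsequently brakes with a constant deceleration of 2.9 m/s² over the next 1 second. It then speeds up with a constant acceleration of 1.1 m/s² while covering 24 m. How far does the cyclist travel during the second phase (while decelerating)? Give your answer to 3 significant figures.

3.50 m

Phase 1 (accelerating): v₀ = 0 m/s, a = 0.9 m/s².
v = v₀ + at = 0 + (0.9)(5.5) = 4.95 m/s
Δx = v₀t + ½at² = 0·5.5 + 0.5·0.9·5.5² = 13.6 m

Phase 2 (decelerating): v₀ = 4.95 m/s, a = -2.9 m/s².
v = v₀ + at = 4.95 + (-2.9)(1) = 2.05 m/s
Δx = v₀t + ½at² = 4.95·1 + 0.5·-2.9·1² = 3.50 m
Distance in phase 2 = 3.50 m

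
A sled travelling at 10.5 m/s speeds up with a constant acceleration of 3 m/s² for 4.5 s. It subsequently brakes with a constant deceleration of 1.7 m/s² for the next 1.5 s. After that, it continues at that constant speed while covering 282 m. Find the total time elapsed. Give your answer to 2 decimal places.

19.15 s

Phase 1 (accelerating): v₀ = 10.5 m/s, a = 3 m/s².
v = v₀ + at = 10.5 + (3)(4.5) = 24.0 m/s
Δx = v₀t + ½at² = 10.5·4.5 + 0.5·3·4.5² = 77.6 m

Phase 2 (decelerating): v₀ = 24.0 m/s, a = -1.7 m/s².
v = v₀ + at = 24.0 + (-1.7)(1.5) = 21.4 m/s
Δx = v₀t + ½at² = 24.0·1.5 + 0.5·-1.7·1.5² = 34.1 m

Phase 3 (constant speed): v₀ = 21.4 m/s, a = 0 m/s².
Constant speed: t = d/v = 282/21.4 = 13.1 s
Total time = 4.50 + 1.50 + 13.1 = 19.1 s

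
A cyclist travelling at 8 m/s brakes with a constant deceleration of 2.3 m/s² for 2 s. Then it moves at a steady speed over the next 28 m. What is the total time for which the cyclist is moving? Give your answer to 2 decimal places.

10.24 s

Phase 1 (decelerating): v₀ = 8.00 m/s, a = -2.3 m/s².
v = v₀ + at = 8.00 + (-2.3)(2) = 3.40 m/s
Δx = v₀t + ½at² = 8.00·2 + 0.5·-2.3·2² = 11.4 m

Phase 2 (constant speed): v₀ = 3.40 m/s, a = 0 m/s².
Constant speed: t = d/v = 28/3.40 = 8.24 s
Total time = 2.00 + 8.24 = 10.2 s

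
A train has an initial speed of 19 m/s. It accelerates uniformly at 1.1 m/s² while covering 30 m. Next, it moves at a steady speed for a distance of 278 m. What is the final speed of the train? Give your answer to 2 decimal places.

20.66 m/s

Phase 1 (accelerating): v₀ = 19.0 m/s, a = 1.1 m/s².
v² = v₀² + 2aΔx = 19.0² + 2·1.1·30 = 427 → v = 20.7 m/s
t = (v − v₀)/a = (20.7 − 19.0)/1.1 = 1.51 s

Phase 2 (constant speed): v₀ = 20.7 m/s, a = 0 m/s².
Constant speed: t = d/v = 278/20.7 = 13.5 s
Final speed = 20.7 m/s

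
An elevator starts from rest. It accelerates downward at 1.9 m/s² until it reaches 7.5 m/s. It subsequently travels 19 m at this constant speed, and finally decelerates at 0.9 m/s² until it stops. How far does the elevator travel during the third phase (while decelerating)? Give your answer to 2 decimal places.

Phase 1 (accelerating): v₀ = 0 m/s, a = 1.9 m/s².
v = v₀ + at → t = (7.5 − 0) / 1.9 = 3.95 s
v² = v₀² + 2aΔx → Δx = (7.5² − 0²)/(2·1.9) = 14.8 m

Phase 2 (constant speed): v₀ = 7.50 m/s, a = 0 m/s².
Constant speed: t = d/v = 19/7.50 = 2.53 s

Phase 3 (decelerating): v₀ = 7.50 m/s, a = -0.9 m/s².
v = v₀ + at → t = (0 − 7.50) / -0.9 = 8.33 s
v² = v₀² + 2aΔx → Δx = (0² − 7.50²)/(2·-0.9) = 31.2 m
Distance in phase 3 = 31.2 m

31.25 m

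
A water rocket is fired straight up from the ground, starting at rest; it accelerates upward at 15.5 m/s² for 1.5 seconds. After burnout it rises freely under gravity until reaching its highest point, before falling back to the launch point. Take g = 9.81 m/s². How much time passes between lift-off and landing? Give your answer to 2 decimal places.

6.90 s

Phase 1 (powered ascent): v₀ = 0 m/s, a = 15.5 m/s².
v = v₀ + at = 0 + (15.5)(1.5) = 23.2 m/s
Δx = v₀t + ½at² = 0·1.5 + 0.5·15.5·1.5² = 17.4 m

Phase 2 (coasting upward): v₀ = 23.2 m/s, a = -9.81 m/s².
v = v₀ + at → t = (0 − 23.2) / -9.81 = 2.37 s
v² = v₀² + 2aΔx → Δx = (0² − 23.2²)/(2·-9.81) = 27.6 m

Phase 3 (free fall): v₀ = 0 m/s, a = -9.81 m/s².
Falls 45.0 m from rest: t = √(2·45.0/9.81) = 3.03 s; v = g·t = 29.7 m/s.
Total time = 1.50 + 2.37 + 3.03 = 6.90 s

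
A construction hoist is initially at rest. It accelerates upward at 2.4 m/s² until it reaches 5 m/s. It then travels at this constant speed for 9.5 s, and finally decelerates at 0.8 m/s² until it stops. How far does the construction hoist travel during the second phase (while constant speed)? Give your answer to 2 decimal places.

Phase 1 (accelerating): v₀ = 0 m/s, a = 2.4 m/s².
v = v₀ + at → t = (5 − 0) / 2.4 = 2.08 s
v² = v₀² + 2aΔx → Δx = (5² − 0²)/(2·2.4) = 5.21 m

Phase 2 (constant speed): v₀ = 5.00 m/s, a = 0 m/s².
v = v₀ + at = 5.00 + (0)(9.5) = 5.00 m/s
Δx = v₀t + ½at² = 5.00·9.5 + 0.5·0·9.5² = 47.5 m
Distance in phase 2 = 47.5 m

47.50 m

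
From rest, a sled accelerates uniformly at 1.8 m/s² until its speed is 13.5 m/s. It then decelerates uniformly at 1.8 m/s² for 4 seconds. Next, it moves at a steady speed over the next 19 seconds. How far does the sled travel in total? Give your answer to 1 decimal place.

Phase 1 (accelerating): v₀ = 0 m/s, a = 1.8 m/s².
v = v₀ + at → t = (13.5 − 0) / 1.8 = 7.50 s
v² = v₀² + 2aΔx → Δx = (13.5² − 0²)/(2·1.8) = 50.6 m

Phase 2 (decelerating): v₀ = 13.5 m/s, a = -1.8 m/s².
v = v₀ + at = 13.5 + (-1.8)(4) = 6.30 m/s
Δx = v₀t + ½at² = 13.5·4 + 0.5·-1.8·4² = 39.6 m

Phase 3 (constant speed): v₀ = 6.30 m/s, a = 0 m/s².
v = v₀ + at = 6.30 + (0)(19) = 6.30 m/s
Δx = v₀t + ½at² = 6.30·19 + 0.5·0·19² = 120 m
Total distance = 50.6 + 39.6 + 120 = 210 m

209.9 m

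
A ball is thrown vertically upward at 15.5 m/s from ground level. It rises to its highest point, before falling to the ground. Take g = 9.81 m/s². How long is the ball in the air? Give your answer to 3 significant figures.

3.16 s

Phase 1 (rising): v₀ = 15.5 m/s, a = -9.81 m/s².
v = v₀ + at → t = (0 − 15.5) / -9.81 = 1.58 s
v² = v₀² + 2aΔx → Δx = (0² − 15.5²)/(2·-9.81) = 12.2 m

Phase 2 (falling): v₀ = 0 m/s, a = -9.81 m/s².
Falls 12.2 m from rest: t = √(2·12.2/9.81) = 1.58 s; v = g·t = 15.5 m/s.
Total time = 1.58 + 1.58 = 3.16 s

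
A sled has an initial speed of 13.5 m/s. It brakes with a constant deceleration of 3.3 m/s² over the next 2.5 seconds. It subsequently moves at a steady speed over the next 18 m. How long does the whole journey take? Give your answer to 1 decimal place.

5.9 s

Phase 1 (decelerating): v₀ = 13.5 m/s, a = -3.3 m/s².
v = v₀ + at = 13.5 + (-3.3)(2.5) = 5.25 m/s
Δx = v₀t + ½at² = 13.5·2.5 + 0.5·-3.3·2.5² = 23.4 m

Phase 2 (constant speed): v₀ = 5.25 m/s, a = 0 m/s².
Constant speed: t = d/v = 18/5.25 = 3.43 s
Total time = 2.50 + 3.43 = 5.93 s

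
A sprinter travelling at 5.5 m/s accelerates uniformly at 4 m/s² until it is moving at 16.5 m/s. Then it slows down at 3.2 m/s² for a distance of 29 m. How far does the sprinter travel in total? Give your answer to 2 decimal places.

59.25 m

Phase 1 (accelerating): v₀ = 5.50 m/s, a = 4 m/s².
v = v₀ + at → t = (16.5 − 5.50) / 4 = 2.75 s
v² = v₀² + 2aΔx → Δx = (16.5² − 5.50²)/(2·4) = 30.2 m

Phase 2 (decelerating): v₀ = 16.5 m/s, a = -3.2 m/s².
v² = v₀² + 2aΔx = 16.5² + 2·-3.2·29 = 86.6 → v = 9.31 m/s
t = (v − v₀)/a = (9.31 − 16.5)/-3.2 = 2.25 s
Total distance = 30.2 + 29.0 = 59.2 m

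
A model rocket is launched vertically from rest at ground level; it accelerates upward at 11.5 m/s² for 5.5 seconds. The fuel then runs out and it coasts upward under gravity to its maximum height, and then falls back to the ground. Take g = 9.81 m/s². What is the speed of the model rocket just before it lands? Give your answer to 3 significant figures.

86.1 m/s

Phase 1 (powered ascent): v₀ = 0 m/s, a = 11.5 m/s².
v = v₀ + at = 0 + (11.5)(5.5) = 63.2 m/s
Δx = v₀t + ½at² = 0·5.5 + 0.5·11.5·5.5² = 174 m

Phase 2 (coasting upward): v₀ = 63.2 m/s, a = -9.81 m/s².
v = v₀ + at → t = (0 − 63.2) / -9.81 = 6.45 s
v² = v₀² + 2aΔx → Δx = (0² − 63.2²)/(2·-9.81) = 204 m

Phase 3 (free fall): v₀ = 0 m/s, a = -9.81 m/s².
Falls 378 m from rest: t = √(2·378/9.81) = 8.78 s; v = g·t = 86.1 m/s.
Impact speed = 86.1 m/s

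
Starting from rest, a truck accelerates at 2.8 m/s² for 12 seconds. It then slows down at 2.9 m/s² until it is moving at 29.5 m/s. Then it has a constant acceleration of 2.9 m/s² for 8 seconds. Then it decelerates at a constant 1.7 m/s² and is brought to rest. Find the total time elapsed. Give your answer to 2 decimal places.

Phase 1 (accelerating): v₀ = 0 m/s, a = 2.8 m/s².
v = v₀ + at = 0 + (2.8)(12) = 33.6 m/s
Δx = v₀t + ½at² = 0·12 + 0.5·2.8·12² = 202 m

Phase 2 (decelerating): v₀ = 33.6 m/s, a = -2.9 m/s².
v = v₀ + at → t = (29.5 − 33.6) / -2.9 = 1.41 s
v² = v₀² + 2aΔx → Δx = (29.5² − 33.6²)/(2·-2.9) = 44.6 m

Phase 3 (accelerating): v₀ = 29.5 m/s, a = 2.9 m/s².
v = v₀ + at = 29.5 + (2.9)(8) = 52.7 m/s
Δx = v₀t + ½at² = 29.5·8 + 0.5·2.9·8² = 329 m

Phase 4 (decelerating): v₀ = 52.7 m/s, a = -1.7 m/s².
v = v₀ + at → t = (0 − 52.7) / -1.7 = 31.0 s
v² = v₀² + 2aΔx → Δx = (0² − 52.7²)/(2·-1.7) = 817 m
Total time = 12.0 + 1.41 + 8.00 + 31.0 = 52.4 s

52.41 s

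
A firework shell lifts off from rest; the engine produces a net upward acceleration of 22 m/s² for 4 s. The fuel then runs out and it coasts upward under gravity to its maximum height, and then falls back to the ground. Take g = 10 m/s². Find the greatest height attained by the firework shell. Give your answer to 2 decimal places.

Phase 1 (powered ascent): v₀ = 0 m/s, a = 22 m/s².
v = v₀ + at = 0 + (22)(4) = 88.0 m/s
Δx = v₀t + ½at² = 0·4 + 0.5·22·4² = 176 m

Phase 2 (coasting upward): v₀ = 88.0 m/s, a = -10 m/s².
v = v₀ + at → t = (0 − 88.0) / -10 = 8.80 s
v² = v₀² + 2aΔx → Δx = (0² − 88.0²)/(2·-10) = 387 m
Maximum height = 176 + 387 = 563 m

563.20 m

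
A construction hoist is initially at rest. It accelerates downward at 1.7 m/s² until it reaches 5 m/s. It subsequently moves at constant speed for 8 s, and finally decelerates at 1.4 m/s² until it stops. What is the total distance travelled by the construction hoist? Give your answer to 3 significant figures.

Phase 1 (accelerating): v₀ = 0 m/s, a = 1.7 m/s².
v = v₀ + at → t = (5 − 0) / 1.7 = 2.94 s
v² = v₀² + 2aΔx → Δx = (5² − 0²)/(2·1.7) = 7.35 m

Phase 2 (constant speed): v₀ = 5.00 m/s, a = 0 m/s².
v = v₀ + at = 5.00 + (0)(8) = 5.00 m/s
Δx = v₀t + ½at² = 5.00·8 + 0.5·0·8² = 40.0 m

Phase 3 (decelerating): v₀ = 5.00 m/s, a = -1.4 m/s².
v = v₀ + at → t = (0 − 5.00) / -1.4 = 3.57 s
v² = v₀² + 2aΔx → Δx = (0² − 5.00²)/(2·-1.4) = 8.93 m
Total distance = 7.35 + 40.0 + 8.93 = 56.3 m

56.3 m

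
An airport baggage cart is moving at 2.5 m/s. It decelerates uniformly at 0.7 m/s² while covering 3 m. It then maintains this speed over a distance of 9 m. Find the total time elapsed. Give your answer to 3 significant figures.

Phase 1 (decelerating): v₀ = 2.50 m/s, a = -0.7 m/s².
v² = v₀² + 2aΔx = 2.50² + 2·-0.7·3 = 2.05 → v = 1.43 m/s
t = (v − v₀)/a = (1.43 − 2.50)/-0.7 = 1.53 s

Phase 2 (constant speed): v₀ = 1.43 m/s, a = 0 m/s².
Constant speed: t = d/v = 9/1.43 = 6.29 s
Total time = 1.53 + 6.29 = 7.81 s

7.81 s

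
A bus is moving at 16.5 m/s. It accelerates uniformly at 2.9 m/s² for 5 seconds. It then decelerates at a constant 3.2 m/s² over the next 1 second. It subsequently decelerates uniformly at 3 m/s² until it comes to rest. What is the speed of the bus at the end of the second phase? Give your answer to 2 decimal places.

27.80 m/s

Phase 1 (accelerating): v₀ = 16.5 m/s, a = 2.9 m/s².
v = v₀ + at = 16.5 + (2.9)(5) = 31.0 m/s
Δx = v₀t + ½at² = 16.5·5 + 0.5·2.9·5² = 119 m

Phase 2 (decelerating): v₀ = 31.0 m/s, a = -3.2 m/s².
v = v₀ + at = 31.0 + (-3.2)(1) = 27.8 m/s
Δx = v₀t + ½at² = 31.0·1 + 0.5·-3.2·1² = 29.4 m
Speed at end of phase 2 = 27.8 m/s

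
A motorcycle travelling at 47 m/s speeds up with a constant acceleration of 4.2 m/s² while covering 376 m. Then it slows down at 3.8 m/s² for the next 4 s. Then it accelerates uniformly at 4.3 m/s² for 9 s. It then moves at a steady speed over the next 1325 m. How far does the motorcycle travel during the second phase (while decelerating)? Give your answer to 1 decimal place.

Phase 1 (accelerating): v₀ = 47.0 m/s, a = 4.2 m/s².
v² = v₀² + 2aΔx = 47.0² + 2·4.2·376 = 5370 → v = 73.3 m/s
t = (v − v₀)/a = (73.3 − 47.0)/4.2 = 6.25 s

Phase 2 (decelerating): v₀ = 73.3 m/s, a = -3.8 m/s².
v = v₀ + at = 73.3 + (-3.8)(4) = 58.1 m/s
Δx = v₀t + ½at² = 73.3·4 + 0.5·-3.8·4² = 263 m
Distance in phase 2 = 263 m

262.7 m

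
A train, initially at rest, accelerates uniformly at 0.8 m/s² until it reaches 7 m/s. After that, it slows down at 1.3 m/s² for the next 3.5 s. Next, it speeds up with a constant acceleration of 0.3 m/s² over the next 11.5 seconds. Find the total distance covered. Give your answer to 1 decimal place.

Phase 1 (accelerating): v₀ = 0 m/s, a = 0.8 m/s².
v = v₀ + at → t = (7 − 0) / 0.8 = 8.75 s
v² = v₀² + 2aΔx → Δx = (7² − 0²)/(2·0.8) = 30.6 m

Phase 2 (decelerating): v₀ = 7.00 m/s, a = -1.3 m/s².
v = v₀ + at = 7.00 + (-1.3)(3.5) = 2.45 m/s
Δx = v₀t + ½at² = 7.00·3.5 + 0.5·-1.3·3.5² = 16.5 m

Phase 3 (accelerating): v₀ = 2.45 m/s, a = 0.3 m/s².
v = v₀ + at = 2.45 + (0.3)(11.5) = 5.90 m/s
Δx = v₀t + ½at² = 2.45·11.5 + 0.5·0.3·11.5² = 48.0 m
Total distance = 30.6 + 16.5 + 48.0 = 95.2 m

95.2 m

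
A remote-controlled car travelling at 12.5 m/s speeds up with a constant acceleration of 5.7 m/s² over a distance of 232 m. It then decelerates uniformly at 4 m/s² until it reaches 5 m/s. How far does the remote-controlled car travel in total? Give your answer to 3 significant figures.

Phase 1 (accelerating): v₀ = 12.5 m/s, a = 5.7 m/s².
v² = v₀² + 2aΔx = 12.5² + 2·5.7·232 = 2800 → v = 52.9 m/s
t = (v − v₀)/a = (52.9 − 12.5)/5.7 = 7.09 s

Phase 2 (decelerating): v₀ = 52.9 m/s, a = -4 m/s².
v = v₀ + at → t = (5 − 52.9) / -4 = 12.0 s
v² = v₀² + 2aΔx → Δx = (5² − 52.9²)/(2·-4) = 347 m
Total distance = 232 + 347 = 579 m

579 m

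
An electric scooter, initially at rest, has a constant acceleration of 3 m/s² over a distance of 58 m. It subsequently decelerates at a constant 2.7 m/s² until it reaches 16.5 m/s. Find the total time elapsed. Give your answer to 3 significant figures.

Phase 1 (accelerating): v₀ = 0 m/s, a = 3 m/s².
v² = v₀² + 2aΔx = 0² + 2·3·58 = 348 → v = 18.7 m/s
t = (v − v₀)/a = (18.7 − 0)/3 = 6.22 s

Phase 2 (decelerating): v₀ = 18.7 m/s, a = -2.7 m/s².
v = v₀ + at → t = (16.5 − 18.7) / -2.7 = 0.798 s
v² = v₀² + 2aΔx → Δx = (16.5² − 18.7²)/(2·-2.7) = 14.0 m
Total time = 6.22 + 0.798 = 7.02 s

7.02 s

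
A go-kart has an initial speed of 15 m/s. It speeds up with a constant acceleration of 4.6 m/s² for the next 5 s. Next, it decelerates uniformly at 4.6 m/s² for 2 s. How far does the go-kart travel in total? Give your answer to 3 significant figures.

199 m

Phase 1 (accelerating): v₀ = 15.0 m/s, a = 4.6 m/s².
v = v₀ + at = 15.0 + (4.6)(5) = 38.0 m/s
Δx = v₀t + ½at² = 15.0·5 + 0.5·4.6·5² = 132 m

Phase 2 (decelerating): v₀ = 38.0 m/s, a = -4.6 m/s².
v = v₀ + at = 38.0 + (-4.6)(2) = 28.8 m/s
Δx = v₀t + ½at² = 38.0·2 + 0.5·-4.6·2² = 66.8 m
Total distance = 132 + 66.8 = 199 m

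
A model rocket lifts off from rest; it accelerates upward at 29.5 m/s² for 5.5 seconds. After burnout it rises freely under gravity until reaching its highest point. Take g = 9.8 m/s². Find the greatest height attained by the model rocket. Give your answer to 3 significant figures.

Phase 1 (powered ascent): v₀ = 0 m/s, a = 29.5 m/s².
v = v₀ + at = 0 + (29.5)(5.5) = 162 m/s
Δx = v₀t + ½at² = 0·5.5 + 0.5·29.5·5.5² = 446 m

Phase 2 (coasting upward): v₀ = 162 m/s, a = -9.8 m/s².
v = v₀ + at → t = (0 − 162) / -9.8 = 16.6 s
v² = v₀² + 2aΔx → Δx = (0² − 162²)/(2·-9.8) = 1340 m
Maximum height = 446 + 1340 = 1790 m

1790 m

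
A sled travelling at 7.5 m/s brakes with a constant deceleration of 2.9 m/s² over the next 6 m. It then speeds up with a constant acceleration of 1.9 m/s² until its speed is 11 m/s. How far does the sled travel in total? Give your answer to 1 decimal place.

32.2 m

Phase 1 (decelerating): v₀ = 7.50 m/s, a = -2.9 m/s².
v² = v₀² + 2aΔx = 7.50² + 2·-2.9·6 = 21.5 → v = 4.63 m/s
t = (v − v₀)/a = (4.63 − 7.50)/-2.9 = 0.989 s

Phase 2 (accelerating): v₀ = 4.63 m/s, a = 1.9 m/s².
v = v₀ + at → t = (11 − 4.63) / 1.9 = 3.35 s
v² = v₀² + 2aΔx → Δx = (11² − 4.63²)/(2·1.9) = 26.2 m
Total distance = 6.00 + 26.2 = 32.2 m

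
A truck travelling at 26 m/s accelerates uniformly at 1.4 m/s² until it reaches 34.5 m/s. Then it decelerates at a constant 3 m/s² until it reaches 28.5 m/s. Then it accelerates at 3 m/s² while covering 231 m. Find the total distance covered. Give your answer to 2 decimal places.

477.66 m

Phase 1 (accelerating): v₀ = 26.0 m/s, a = 1.4 m/s².
v = v₀ + at → t = (34.5 − 26.0) / 1.4 = 6.07 s
v² = v₀² + 2aΔx → Δx = (34.5² − 26.0²)/(2·1.4) = 184 m

Phase 2 (decelerating): v₀ = 34.5 m/s, a = -3 m/s².
v = v₀ + at → t = (28.5 − 34.5) / -3 = 2.00 s
v² = v₀² + 2aΔx → Δx = (28.5² − 34.5²)/(2·-3) = 63.0 m

Phase 3 (accelerating): v₀ = 28.5 m/s, a = 3 m/s².
v² = v₀² + 2aΔx = 28.5² + 2·3·231 = 2200 → v = 46.9 m/s
t = (v − v₀)/a = (46.9 − 28.5)/3 = 6.13 s
Total distance = 184 + 63.0 + 231 = 478 m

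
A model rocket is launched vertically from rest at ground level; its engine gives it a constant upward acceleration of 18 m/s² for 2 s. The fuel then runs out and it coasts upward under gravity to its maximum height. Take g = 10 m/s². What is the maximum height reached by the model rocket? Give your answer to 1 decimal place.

Phase 1 (powered ascent): v₀ = 0 m/s, a = 18 m/s².
v = v₀ + at = 0 + (18)(2) = 36.0 m/s
Δx = v₀t + ½at² = 0·2 + 0.5·18·2² = 36.0 m

Phase 2 (coasting upward): v₀ = 36.0 m/s, a = -10 m/s².
v = v₀ + at → t = (0 − 36.0) / -10 = 3.60 s
v² = v₀² + 2aΔx → Δx = (0² − 36.0²)/(2·-10) = 64.8 m
Maximum height = 36.0 + 64.8 = 101 m

100.8 m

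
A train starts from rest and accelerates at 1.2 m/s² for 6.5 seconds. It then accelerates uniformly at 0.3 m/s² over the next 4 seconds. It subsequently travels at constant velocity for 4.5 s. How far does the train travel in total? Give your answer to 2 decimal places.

99.45 m

Phase 1 (accelerating): v₀ = 0 m/s, a = 1.2 m/s².
v = v₀ + at = 0 + (1.2)(6.5) = 7.80 m/s
Δx = v₀t + ½at² = 0·6.5 + 0.5·1.2·6.5² = 25.3 m

Phase 2 (accelerating): v₀ = 7.80 m/s, a = 0.3 m/s².
v = v₀ + at = 7.80 + (0.3)(4) = 9.00 m/s
Δx = v₀t + ½at² = 7.80·4 + 0.5·0.3·4² = 33.6 m

Phase 3 (constant speed): v₀ = 9.00 m/s, a = 0 m/s².
v = v₀ + at = 9.00 + (0)(4.5) = 9.00 m/s
Δx = v₀t + ½at² = 9.00·4.5 + 0.5·0·4.5² = 40.5 m
Total distance = 25.3 + 33.6 + 40.5 = 99.5 m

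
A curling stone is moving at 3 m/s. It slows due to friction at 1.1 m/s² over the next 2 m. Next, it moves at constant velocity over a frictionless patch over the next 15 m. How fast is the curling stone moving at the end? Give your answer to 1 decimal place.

Phase 1 (decelerating): v₀ = 3.00 m/s, a = -1.1 m/s².
v² = v₀² + 2aΔx = 3.00² + 2·-1.1·2 = 4.60 → v = 2.14 m/s
t = (v − v₀)/a = (2.14 − 3.00)/-1.1 = 0.777 s

Phase 2 (constant speed): v₀ = 2.14 m/s, a = 0 m/s².
Constant speed: t = d/v = 15/2.14 = 6.99 s
Final speed = 2.14 m/s

2.1 m/s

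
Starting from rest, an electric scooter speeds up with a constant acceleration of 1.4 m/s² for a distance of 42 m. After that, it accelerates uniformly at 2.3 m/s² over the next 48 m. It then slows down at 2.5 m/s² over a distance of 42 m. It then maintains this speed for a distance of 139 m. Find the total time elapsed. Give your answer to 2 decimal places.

26.12 s

Phase 1 (accelerating): v₀ = 0 m/s, a = 1.4 m/s².
v² = v₀² + 2aΔx = 0² + 2·1.4·42 = 118 → v = 10.8 m/s
t = (v − v₀)/a = (10.8 − 0)/1.4 = 7.75 s

Phase 2 (accelerating): v₀ = 10.8 m/s, a = 2.3 m/s².
v² = v₀² + 2aΔx = 10.8² + 2·2.3·48 = 338 → v = 18.4 m/s
t = (v − v₀)/a = (18.4 − 10.8)/2.3 = 3.28 s

Phase 3 (decelerating): v₀ = 18.4 m/s, a = -2.5 m/s².
v² = v₀² + 2aΔx = 18.4² + 2·-2.5·42 = 128 → v = 11.3 m/s
t = (v − v₀)/a = (11.3 − 18.4)/-2.5 = 2.83 s

Phase 4 (constant speed): v₀ = 11.3 m/s, a = 0 m/s².
Constant speed: t = d/v = 139/11.3 = 12.3 s
Total time = 7.75 + 3.28 + 2.83 + 12.3 = 26.1 s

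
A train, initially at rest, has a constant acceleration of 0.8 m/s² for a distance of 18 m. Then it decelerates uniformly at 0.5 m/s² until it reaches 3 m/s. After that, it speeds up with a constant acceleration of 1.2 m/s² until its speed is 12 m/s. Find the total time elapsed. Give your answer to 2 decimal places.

Phase 1 (accelerating): v₀ = 0 m/s, a = 0.8 m/s².
v² = v₀² + 2aΔx = 0² + 2·0.8·18 = 28.8 → v = 5.37 m/s
t = (v − v₀)/a = (5.37 − 0)/0.8 = 6.71 s

Phase 2 (decelerating): v₀ = 5.37 m/s, a = -0.5 m/s².
v = v₀ + at → t = (3 − 5.37) / -0.5 = 4.73 s
v² = v₀² + 2aΔx → Δx = (3² − 5.37²)/(2·-0.5) = 19.8 m

Phase 3 (accelerating): v₀ = 3.00 m/s, a = 1.2 m/s².
v = v₀ + at → t = (12 − 3.00) / 1.2 = 7.50 s
v² = v₀² + 2aΔx → Δx = (12² − 3.00²)/(2·1.2) = 56.2 m
Total time = 6.71 + 4.73 + 7.50 = 18.9 s

18.94 s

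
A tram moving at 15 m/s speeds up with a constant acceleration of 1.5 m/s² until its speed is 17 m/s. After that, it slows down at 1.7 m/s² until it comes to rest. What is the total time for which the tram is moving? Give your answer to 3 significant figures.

11.3 s

Phase 1 (accelerating): v₀ = 15.0 m/s, a = 1.5 m/s².
v = v₀ + at → t = (17 − 15.0) / 1.5 = 1.33 s
v² = v₀² + 2aΔx → Δx = (17² − 15.0²)/(2·1.5) = 21.3 m

Phase 2 (decelerating): v₀ = 17.0 m/s, a = -1.7 m/s².
v = v₀ + at → t = (0 − 17.0) / -1.7 = 10.0 s
v² = v₀² + 2aΔx → Δx = (0² − 17.0²)/(2·-1.7) = 85.0 m
Total time = 1.33 + 10.0 = 11.3 s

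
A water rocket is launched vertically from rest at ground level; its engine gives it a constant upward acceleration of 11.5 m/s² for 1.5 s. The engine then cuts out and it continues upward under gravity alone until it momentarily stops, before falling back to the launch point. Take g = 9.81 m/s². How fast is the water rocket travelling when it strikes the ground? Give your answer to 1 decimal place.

Phase 1 (powered ascent): v₀ = 0 m/s, a = 11.5 m/s².
v = v₀ + at = 0 + (11.5)(1.5) = 17.2 m/s
Δx = v₀t + ½at² = 0·1.5 + 0.5·11.5·1.5² = 12.9 m

Phase 2 (coasting upward): v₀ = 17.2 m/s, a = -9.81 m/s².
v = v₀ + at → t = (0 − 17.2) / -9.81 = 1.76 s
v² = v₀² + 2aΔx → Δx = (0² − 17.2²)/(2·-9.81) = 15.2 m

Phase 3 (free fall): v₀ = 0 m/s, a = -9.81 m/s².
Falls 28.1 m from rest: t = √(2·28.1/9.81) = 2.39 s; v = g·t = 23.5 m/s.
Impact speed = 23.5 m/s

23.5 m/s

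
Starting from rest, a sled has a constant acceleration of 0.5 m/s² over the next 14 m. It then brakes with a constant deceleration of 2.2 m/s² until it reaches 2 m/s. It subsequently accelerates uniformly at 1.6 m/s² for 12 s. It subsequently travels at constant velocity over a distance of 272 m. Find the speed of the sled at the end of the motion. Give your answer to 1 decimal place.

21.2 m/s

Phase 1 (accelerating): v₀ = 0 m/s, a = 0.5 m/s².
v² = v₀² + 2aΔx = 0² + 2·0.5·14 = 14.0 → v = 3.74 m/s
t = (v − v₀)/a = (3.74 − 0)/0.5 = 7.48 s

Phase 2 (decelerating): v₀ = 3.74 m/s, a = -2.2 m/s².
v = v₀ + at → t = (2 − 3.74) / -2.2 = 0.792 s
v² = v₀² + 2aΔx → Δx = (2² − 3.74²)/(2·-2.2) = 2.27 m

Phase 3 (accelerating): v₀ = 2.00 m/s, a = 1.6 m/s².
v = v₀ + at = 2.00 + (1.6)(12) = 21.2 m/s
Δx = v₀t + ½at² = 2.00·12 + 0.5·1.6·12² = 139 m

Phase 4 (constant speed): v₀ = 21.2 m/s, a = 0 m/s².
Constant speed: t = d/v = 272/21.2 = 12.8 s
Final speed = 21.2 m/s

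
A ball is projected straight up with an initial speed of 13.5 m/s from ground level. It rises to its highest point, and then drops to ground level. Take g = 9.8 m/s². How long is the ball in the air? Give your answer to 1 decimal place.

2.8 s

Phase 1 (rising): v₀ = 13.5 m/s, a = -9.8 m/s².
v = v₀ + at → t = (0 − 13.5) / -9.8 = 1.38 s
v² = v₀² + 2aΔx → Δx = (0² − 13.5²)/(2·-9.8) = 9.30 m

Phase 2 (falling): v₀ = 0 m/s, a = -9.8 m/s².
Falls 9.30 m from rest: t = √(2·9.30/9.8) = 1.38 s; v = g·t = 13.5 m/s.
Total time = 1.38 + 1.38 = 2.76 s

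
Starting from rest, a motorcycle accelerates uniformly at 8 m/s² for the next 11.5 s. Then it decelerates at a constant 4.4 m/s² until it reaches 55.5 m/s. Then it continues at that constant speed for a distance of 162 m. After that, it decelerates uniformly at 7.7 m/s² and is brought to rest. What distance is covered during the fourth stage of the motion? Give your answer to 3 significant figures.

Phase 1 (accelerating): v₀ = 0 m/s, a = 8 m/s².
v = v₀ + at = 0 + (8)(11.5) = 92.0 m/s
Δx = v₀t + ½at² = 0·11.5 + 0.5·8·11.5² = 529 m

Phase 2 (decelerating): v₀ = 92.0 m/s, a = -4.4 m/s².
v = v₀ + at → t = (55.5 − 92.0) / -4.4 = 8.30 s
v² = v₀² + 2aΔx → Δx = (55.5² − 92.0²)/(2·-4.4) = 612 m

Phase 3 (constant speed): v₀ = 55.5 m/s, a = 0 m/s².
Constant speed: t = d/v = 162/55.5 = 2.92 s

Phase 4 (decelerating): v₀ = 55.5 m/s, a = -7.7 m/s².
v = v₀ + at → t = (0 − 55.5) / -7.7 = 7.21 s
v² = v₀² + 2aΔx → Δx = (0² − 55.5²)/(2·-7.7) = 200 m
Distance in phase 4 = 200 m

200 m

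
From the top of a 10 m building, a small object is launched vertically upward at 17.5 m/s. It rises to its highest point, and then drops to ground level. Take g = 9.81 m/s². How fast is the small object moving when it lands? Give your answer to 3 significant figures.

Phase 1 (rising): v₀ = 17.5 m/s, a = -9.81 m/s².
v = v₀ + at → t = (0 − 17.5) / -9.81 = 1.78 s
v² = v₀² + 2aΔx → Δx = (0² − 17.5²)/(2·-9.81) = 15.6 m

Phase 2 (falling): v₀ = 0 m/s, a = -9.81 m/s².
Falls 25.6 m from rest: t = √(2·25.6/9.81) = 2.28 s; v = g·t = 22.4 m/s.
Final speed = 22.4 m/s

22.4 m/s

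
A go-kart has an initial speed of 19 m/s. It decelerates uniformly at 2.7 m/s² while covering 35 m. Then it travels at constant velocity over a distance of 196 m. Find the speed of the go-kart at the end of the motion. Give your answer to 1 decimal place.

13.1 m/s

Phase 1 (decelerating): v₀ = 19.0 m/s, a = -2.7 m/s².
v² = v₀² + 2aΔx = 19.0² + 2·-2.7·35 = 172 → v = 13.1 m/s
t = (v − v₀)/a = (13.1 − 19.0)/-2.7 = 2.18 s

Phase 2 (constant speed): v₀ = 13.1 m/s, a = 0 m/s².
Constant speed: t = d/v = 196/13.1 = 14.9 s
Final speed = 13.1 m/s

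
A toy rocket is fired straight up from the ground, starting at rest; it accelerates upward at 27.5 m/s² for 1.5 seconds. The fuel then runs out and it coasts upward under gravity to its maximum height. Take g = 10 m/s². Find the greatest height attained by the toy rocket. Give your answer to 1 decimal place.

Phase 1 (powered ascent): v₀ = 0 m/s, a = 27.5 m/s².
v = v₀ + at = 0 + (27.5)(1.5) = 41.2 m/s
Δx = v₀t + ½at² = 0·1.5 + 0.5·27.5·1.5² = 30.9 m

Phase 2 (coasting upward): v₀ = 41.2 m/s, a = -10 m/s².
v = v₀ + at → t = (0 − 41.2) / -10 = 4.12 s
v² = v₀² + 2aΔx → Δx = (0² − 41.2²)/(2·-10) = 85.1 m
Maximum height = 30.9 + 85.1 = 116 m

116.0 m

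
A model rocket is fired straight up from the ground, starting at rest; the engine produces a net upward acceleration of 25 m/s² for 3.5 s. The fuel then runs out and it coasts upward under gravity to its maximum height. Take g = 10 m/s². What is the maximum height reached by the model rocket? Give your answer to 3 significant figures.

Phase 1 (powered ascent): v₀ = 0 m/s, a = 25 m/s².
v = v₀ + at = 0 + (25)(3.5) = 87.5 m/s
Δx = v₀t + ½at² = 0·3.5 + 0.5·25·3.5² = 153 m

Phase 2 (coasting upward): v₀ = 87.5 m/s, a = -10 m/s².
v = v₀ + at → t = (0 − 87.5) / -10 = 8.75 s
v² = v₀² + 2aΔx → Δx = (0² − 87.5²)/(2·-10) = 383 m
Maximum height = 153 + 383 = 536 m

536 m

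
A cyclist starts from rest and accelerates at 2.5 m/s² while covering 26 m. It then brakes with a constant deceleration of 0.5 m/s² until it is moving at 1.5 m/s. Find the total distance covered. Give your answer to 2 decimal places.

Phase 1 (accelerating): v₀ = 0 m/s, a = 2.5 m/s².
v² = v₀² + 2aΔx = 0² + 2·2.5·26 = 130 → v = 11.4 m/s
t = (v − v₀)/a = (11.4 − 0)/2.5 = 4.56 s

Phase 2 (decelerating): v₀ = 11.4 m/s, a = -0.5 m/s².
v = v₀ + at → t = (1.5 − 11.4) / -0.5 = 19.8 s
v² = v₀² + 2aΔx → Δx = (1.5² − 11.4²)/(2·-0.5) = 128 m
Total distance = 26.0 + 128 = 154 m

153.75 m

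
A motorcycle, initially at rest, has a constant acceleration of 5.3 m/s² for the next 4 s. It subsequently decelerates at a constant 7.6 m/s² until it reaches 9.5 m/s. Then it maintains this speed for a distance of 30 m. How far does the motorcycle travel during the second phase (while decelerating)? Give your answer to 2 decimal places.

Phase 1 (accelerating): v₀ = 0 m/s, a = 5.3 m/s².
v = v₀ + at = 0 + (5.3)(4) = 21.2 m/s
Δx = v₀t + ½at² = 0·4 + 0.5·5.3·4² = 42.4 m

Phase 2 (decelerating): v₀ = 21.2 m/s, a = -7.6 m/s².
v = v₀ + at → t = (9.5 − 21.2) / -7.6 = 1.54 s
v² = v₀² + 2aΔx → Δx = (9.5² − 21.2²)/(2·-7.6) = 23.6 m
Distance in phase 2 = 23.6 m

23.63 m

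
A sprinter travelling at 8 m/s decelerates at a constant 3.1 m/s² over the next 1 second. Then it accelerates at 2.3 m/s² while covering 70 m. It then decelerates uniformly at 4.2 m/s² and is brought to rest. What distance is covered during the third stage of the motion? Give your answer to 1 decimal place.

41.2 m

Phase 1 (decelerating): v₀ = 8.00 m/s, a = -3.1 m/s².
v = v₀ + at = 8.00 + (-3.1)(1) = 4.90 m/s
Δx = v₀t + ½at² = 8.00·1 + 0.5·-3.1·1² = 6.45 m

Phase 2 (accelerating): v₀ = 4.90 m/s, a = 2.3 m/s².
v² = v₀² + 2aΔx = 4.90² + 2·2.3·70 = 346 → v = 18.6 m/s
t = (v − v₀)/a = (18.6 − 4.90)/2.3 = 5.96 s

Phase 3 (decelerating): v₀ = 18.6 m/s, a = -4.2 m/s².
v = v₀ + at → t = (0 − 18.6) / -4.2 = 4.43 s
v² = v₀² + 2aΔx → Δx = (0² − 18.6²)/(2·-4.2) = 41.2 m
Distance in phase 3 = 41.2 m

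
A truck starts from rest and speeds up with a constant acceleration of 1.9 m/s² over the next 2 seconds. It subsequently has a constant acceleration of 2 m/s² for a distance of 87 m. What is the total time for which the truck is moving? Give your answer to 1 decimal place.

Phase 1 (accelerating): v₀ = 0 m/s, a = 1.9 m/s².
v = v₀ + at = 0 + (1.9)(2) = 3.80 m/s
Δx = v₀t + ½at² = 0·2 + 0.5·1.9·2² = 3.80 m

Phase 2 (accelerating): v₀ = 3.80 m/s, a = 2 m/s².
v² = v₀² + 2aΔx = 3.80² + 2·2·87 = 362 → v = 19.0 m/s
t = (v − v₀)/a = (19.0 − 3.80)/2 = 7.62 s
Total time = 2.00 + 7.62 = 9.62 s

9.6 s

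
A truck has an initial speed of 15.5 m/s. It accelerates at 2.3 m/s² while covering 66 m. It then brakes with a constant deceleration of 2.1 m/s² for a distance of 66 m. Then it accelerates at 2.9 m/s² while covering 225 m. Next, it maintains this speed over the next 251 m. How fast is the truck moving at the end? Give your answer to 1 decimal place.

Phase 1 (accelerating): v₀ = 15.5 m/s, a = 2.3 m/s².
v² = v₀² + 2aΔx = 15.5² + 2·2.3·66 = 544 → v = 23.3 m/s
t = (v − v₀)/a = (23.3 − 15.5)/2.3 = 3.40 s

Phase 2 (decelerating): v₀ = 23.3 m/s, a = -2.1 m/s².
v² = v₀² + 2aΔx = 23.3² + 2·-2.1·66 = 267 → v = 16.3 m/s
t = (v − v₀)/a = (16.3 − 23.3)/-2.1 = 3.33 s

Phase 3 (accelerating): v₀ = 16.3 m/s, a = 2.9 m/s².
v² = v₀² + 2aΔx = 16.3² + 2·2.9·225 = 1570 → v = 39.6 m/s
t = (v − v₀)/a = (39.6 − 16.3)/2.9 = 8.04 s

Phase 4 (constant speed): v₀ = 39.6 m/s, a = 0 m/s².
Constant speed: t = d/v = 251/39.6 = 6.33 s
Final speed = 39.6 m/s

39.6 m/s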